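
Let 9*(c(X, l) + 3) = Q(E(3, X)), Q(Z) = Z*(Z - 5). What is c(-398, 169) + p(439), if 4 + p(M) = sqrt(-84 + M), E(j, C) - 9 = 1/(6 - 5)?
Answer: -13/9 + sqrt(355) ≈ 17.397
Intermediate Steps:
E(j, C) = 10 (E(j, C) = 9 + 1/(6 - 5) = 9 + 1/1 = 9 + 1 = 10)
Q(Z) = Z*(-5 + Z)
c(X, l) = 23/9 (c(X, l) = -3 + (10*(-5 + 10))/9 = -3 + (10*5)/9 = -3 + (1/9)*50 = -3 + 50/9 = 23/9)
p(M) = -4 + sqrt(-84 + M)
c(-398, 169) + p(439) = 23/9 + (-4 + sqrt(-84 + 439)) = 23/9 + (-4 + sqrt(355)) = -13/9 + sqrt(355)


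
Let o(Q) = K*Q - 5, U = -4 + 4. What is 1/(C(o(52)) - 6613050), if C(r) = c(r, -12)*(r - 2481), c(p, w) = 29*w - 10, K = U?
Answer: -1/5723062 ≈ -1.7473e-7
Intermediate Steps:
U = 0
K = 0
c(p, w) = -10 + 29*w
o(Q) = -5 (o(Q) = 0*Q - 5 = 0 - 5 = -5)
C(r) = 888198 - 358*r (C(r) = (-10 + 29*(-12))*(r - 2481) = (-10 - 348)*(-2481 + r) = -358*(-2481 + r) = 888198 - 358*r)
1/(C(o(52)) - 6613050) = 1/((888198 - 358*(-5)) - 6613050) = 1/((888198 + 1790) - 6613050) = 1/(889988 - 6613050) = 1/(-5723062) = -1/5723062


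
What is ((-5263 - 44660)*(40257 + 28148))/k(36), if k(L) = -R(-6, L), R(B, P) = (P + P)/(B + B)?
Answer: -1138327605/2 ≈ -5.6916e+8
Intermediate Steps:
R(B, P) = P/B (R(B, P) = (2*P)/((2*B)) = (2*P)*(1/(2*B)) = P/B)
k(L) = L/6 (k(L) = -L/(-6) = -L*(-1)/6 = -(-1)*L/6 = L/6)
((-5263 - 44660)*(40257 + 28148))/k(36) = ((-5263 - 44660)*(40257 + 28148))/(((⅙)*36)) = -49923*68405/6 = -3414982815*⅙ = -1138327605/2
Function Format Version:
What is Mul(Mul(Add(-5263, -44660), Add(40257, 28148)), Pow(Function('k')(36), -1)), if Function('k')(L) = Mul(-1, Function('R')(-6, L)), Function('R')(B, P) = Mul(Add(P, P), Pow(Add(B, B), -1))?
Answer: Rational(-1138327605, 2) ≈ -5.6916e+8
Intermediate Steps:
Function('R')(B, P) = Mul(P, Pow(B, -1)) (Function('R')(B, P) = Mul(Mul(2, P), Pow(Mul(2, B), -1)) = Mul(Mul(2, P), Mul(Rational(1, 2), Pow(B, -1))) = Mul(P, Pow(B, -1)))
Function('k')(L) = Mul(Rational(1, 6), L) (Function('k')(L) = Mul(-1, Mul(L, Pow(-6, -1))) = Mul(-1, Mul(L, Rational(-1, 6))) = Mul(-1, Mul(Rational(-1, 6), L)) = Mul(Rational(1, 6), L))
Mul(Mul(Add(-5263, -44660), Add(40257, 28148)), Pow(Function('k')(36), -1)) = Mul(Mul(Add(-5263, -44660), Add(40257, 28148)), Pow(Mul(Rational(1, 6), 36), -1)) = Mul(Mul(-49923, 68405), Pow(6, -1)) = Mul(-3414982815, Rational(1, 6)) = Rational(-1138327605, 2)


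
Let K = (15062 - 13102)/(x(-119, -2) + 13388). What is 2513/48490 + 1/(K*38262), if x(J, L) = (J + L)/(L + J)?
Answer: 6303598279/121214526160 ≈ 0.052004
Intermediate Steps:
x(J, L) = 1 (x(J, L) = (J + L)/(J + L) = 1)
K = 1960/13389 (K = (15062 - 13102)/(1 + 13388) = 1960/13389 ≈ 0.14639)
2513/48490 + 1/(K*38262) = 2513/48490 + 1/((1960/13389)*38262) = 2513*(1/48490) + (13389/1960)*(1/38262) = 2513/48490 + 4463/24997840 = 6303598279/121214526160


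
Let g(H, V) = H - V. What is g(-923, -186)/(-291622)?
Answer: 737/291622 ≈ 0.0025272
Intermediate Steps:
g(-923, -186)/(-291622) = (-923 - 1*(-186))/(-291622) = (-923 + 186)*(-1/291622) = -737*(-1/291622) = 737/291622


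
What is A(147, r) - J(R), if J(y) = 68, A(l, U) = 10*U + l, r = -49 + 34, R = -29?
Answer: -71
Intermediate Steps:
r = -15
A(l, U) = l + 10*U
A(147, r) - J(R) = (147 + 10*(-15)) - 1*68 = (147 - 150) - 68 = -3 - 68 = -71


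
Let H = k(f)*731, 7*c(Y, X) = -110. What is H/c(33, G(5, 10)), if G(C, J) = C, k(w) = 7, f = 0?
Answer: -35819/110 ≈ -325.63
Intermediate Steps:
c(Y, X) = -110/7 (c(Y, X) = (⅐)*(-110) = -110/7)
H = 5117 (H = 7*731 = 5117)
H/c(33, G(5, 10)) = 5117/(-110/7) = 5117*(-7/110) = -35819/110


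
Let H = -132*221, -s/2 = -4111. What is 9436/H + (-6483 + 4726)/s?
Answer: -32209499/59963046 ≈ -0.53716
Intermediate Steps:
s = 8222 (s = -2*(-4111) = 8222)
H = -29172
9436/H + (-6483 + 4726)/s = 9436/(-29172) + (-6483 + 4726)/8222 = 9436*(-1/29172) - 1757*1/8222 = -2359/7293 - 1757/8222 = -32209499/59963046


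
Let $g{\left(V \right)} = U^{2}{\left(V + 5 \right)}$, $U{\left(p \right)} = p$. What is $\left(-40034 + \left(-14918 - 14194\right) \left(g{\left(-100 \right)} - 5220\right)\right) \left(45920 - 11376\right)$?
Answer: $-3827861885536$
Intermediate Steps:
$g{\left(V \right)} = \left(5 + V\right)^{2}$ ($g{\left(V \right)} = \left(V + 5\right)^{2} = \left(5 + V\right)^{2}$)
$\left(-40034 + \left(-14918 - 14194\right) \left(g{\left(-100 \right)} - 5220\right)\right) \left(45920 - 11376\right) = \left(-40034 + \left(-14918 - 14194\right) \left(\left(5 - 100\right)^{2} - 5220\right)\right) \left(45920 - 11376\right) = \left(-40034 - 29112 \left(\left(-95\right)^{2} - 5220\right)\right) 34544 = \left(-40034 - 29112 \left(9025 - 5220\right)\right) 34544 = \left(-40034 - 110771160\right) 34544 = \left(-110811194\right) 34544 = -3827861885536$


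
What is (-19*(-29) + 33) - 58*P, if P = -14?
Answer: 1396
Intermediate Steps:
(-19*(-29) + 33) - 58*P = (-19*(-29) + 33) - 58*(-14) = (551 + 33) + 812 = 584 + 812 = 1396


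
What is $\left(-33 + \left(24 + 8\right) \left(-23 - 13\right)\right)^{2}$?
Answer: $1404225$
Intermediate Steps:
$\left(-33 + \left(24 + 8\right) \left(-23 - 13\right)\right)^{2} = \left(-33 + 32 \left(-23 - 13\right)\right)^{2} = \left(-33 + 32 \left(-36\right)\right)^{2} = \left(-33 - 1152\right)^{2} = \left(-1185\right)^{2} = 1404225$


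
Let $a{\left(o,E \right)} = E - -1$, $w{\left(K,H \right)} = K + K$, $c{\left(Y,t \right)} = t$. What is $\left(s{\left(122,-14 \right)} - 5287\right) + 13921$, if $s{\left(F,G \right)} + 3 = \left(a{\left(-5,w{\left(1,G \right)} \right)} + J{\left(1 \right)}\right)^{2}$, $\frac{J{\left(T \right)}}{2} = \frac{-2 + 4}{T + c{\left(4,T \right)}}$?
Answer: $8656$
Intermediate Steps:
$w{\left(K,H \right)} = 2 K$
$a{\left(o,E \right)} = 1 + E$ ($a{\left(o,E \right)} = E + 1 = 1 + E$)
$J{\left(T \right)} = \frac{2}{T}$ ($J{\left(T \right)} = 2 \frac{-2 + 4}{T + T} = 2 \frac{2}{2 T} = 2 \cdot 2 \frac{1}{2 T} = \frac{2}{T}$)
$s{\left(F,G \right)} = 22$ ($s{\left(F,G \right)} = -3 + \left(\left(1 + 2 \cdot 1\right) + \frac{2}{1}\right)^{2} = -3 + \left(\left(1 + 2\right) + 2 \cdot 1\right)^{2} = -3 + \left(3 + 2\right)^{2} = -3 + 5^{2} = -3 + 25 = 22$)
$\left(s{\left(122,-14 \right)} - 5287\right) + 13921 = \left(22 - 5287\right) + 13921 = -5265 + 13921 = 8656$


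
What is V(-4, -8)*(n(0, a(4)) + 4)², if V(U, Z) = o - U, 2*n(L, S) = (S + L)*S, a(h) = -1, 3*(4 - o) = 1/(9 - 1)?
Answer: 5157/32 ≈ 161.16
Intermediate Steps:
o = 95/24 (o = 4 - 1/(3*(9 - 1)) = 4 - ⅓/8 = 4 - ⅓*⅛ = 4 - 1/24 = 95/24 ≈ 3.9583)
n(L, S) = S*(L + S)/2 (n(L, S) = ((S + L)*S)/2 = ((L + S)*S)/2 = (S*(L + S))/2 = S*(L + S)/2)
V(U, Z) = 95/24 - U
V(-4, -8)*(n(0, a(4)) + 4)² = (95/24 - 1*(-4))*((½)*(-1)*(0 - 1) + 4)² = (95/24 + 4)*((½)*(-1)*(-1) + 4)² = 191*(½ + 4)²/24 = 191*(9/2)²/24 = (191/24)*(81/4) = 5157/32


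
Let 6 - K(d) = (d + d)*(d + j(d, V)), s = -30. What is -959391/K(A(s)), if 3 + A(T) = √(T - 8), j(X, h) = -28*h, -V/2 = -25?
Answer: 959391*I/(4*(703*√38 + 2084*I)) ≈ 21.617 + 44.951*I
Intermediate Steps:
V = 50 (V = -2*(-25) = 50)
A(T) = -3 + √(-8 + T) (A(T) = -3 + √(T - 8) = -3 + √(-8 + T))
K(d) = 6 - 2*d*(-1400 + d) (K(d) = 6 - (d + d)*(d - 28*50) = 6 - 2*d*(d - 1400) = 6 - 2*d*(-1400 + d))
-959391/K(A(s)) = -959391/(6 - 2*(-3 + √(-8 - 30))² + 2800*(-3 + √(-8 - 30))) = -959391/(6 - 2*(-3 + √(-38))² + 2800*(-3 + √(-38))) = -959391/(6 - 2*(-3 + I*√38)² + 2800*(-3 + I*√38)) = -959391/(6 - 2*(-3 + I*√38)² + (-8400 + 2800*I*√38)) = -959391/(-8394 - 2*(-3 + I*√38)² + 2800*I*√38)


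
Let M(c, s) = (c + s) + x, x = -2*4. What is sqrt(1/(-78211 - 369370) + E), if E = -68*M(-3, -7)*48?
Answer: sqrt(11769714811264291)/447581 ≈ 242.39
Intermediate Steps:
x = -8
M(c, s) = -8 + c + s (M(c, s) = (c + s) - 8 = -8 + c + s)
E = 58752 (E = -68*(-8 - 3 - 7)*48 = -68*(-18)*48 = 1224*48 = 58752)
sqrt(1/(-78211 - 369370) + E) = sqrt(1/(-78211 - 369370) + 58752) = sqrt(1/(-447581) + 58752) = sqrt(-1/447581 + 58752) = sqrt(26296278911/447581) = sqrt(11769714811264291)/447581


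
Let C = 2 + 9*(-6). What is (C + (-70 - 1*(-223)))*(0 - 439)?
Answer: -44339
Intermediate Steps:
C = -52 (C = 2 - 54 = -52)
(C + (-70 - 1*(-223)))*(0 - 439) = (-52 + (-70 - 1*(-223)))*(0 - 439) = (-52 + (-70 + 223))*(-439) = (-52 + 153)*(-439) = 101*(-439) = -44339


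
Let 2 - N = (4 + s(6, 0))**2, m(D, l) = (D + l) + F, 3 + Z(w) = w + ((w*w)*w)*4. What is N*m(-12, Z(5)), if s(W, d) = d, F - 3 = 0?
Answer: -6902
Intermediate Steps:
F = 3 (F = 3 + 0 = 3)
Z(w) = -3 + w + 4*w**3 (Z(w) = -3 + (w + ((w*w)*w)*4) = -3 + (w + (w**2*w)*4) = -3 + (w + w**3*4) = -3 + (w + 4*w**3) = -3 + w + 4*w**3)
m(D, l) = 3 + D + l (m(D, l) = (D + l) + 3 = 3 + D + l)
N = -14 (N = 2 - (4 + 0)**2 = 2 - 1*4**2 = 2 - 1*16 = 2 - 16 = -14)
N*m(-12, Z(5)) = -14*(3 - 12 + (-3 + 5 + 4*5**3)) = -14*(3 - 12 + (-3 + 5 + 4*125)) = -14*(3 - 12 + (-3 + 5 + 500)) = -14*(3 - 12 + 502) = -14*493 = -6902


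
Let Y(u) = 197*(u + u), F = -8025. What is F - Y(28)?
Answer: -19057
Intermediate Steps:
Y(u) = 394*u (Y(u) = 197*(2*u) = 394*u)
F - Y(28) = -8025 - 394*28 = -8025 - 1*11032 = -8025 - 11032 = -19057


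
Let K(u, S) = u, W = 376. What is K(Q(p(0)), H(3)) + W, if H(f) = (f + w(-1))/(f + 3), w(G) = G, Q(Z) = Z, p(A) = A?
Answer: 376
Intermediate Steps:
H(f) = (-1 + f)/(3 + f) (H(f) = (f - 1)/(f + 3) = (-1 + f)/(3 + f))
K(Q(p(0)), H(3)) + W = 0 + 376 = 376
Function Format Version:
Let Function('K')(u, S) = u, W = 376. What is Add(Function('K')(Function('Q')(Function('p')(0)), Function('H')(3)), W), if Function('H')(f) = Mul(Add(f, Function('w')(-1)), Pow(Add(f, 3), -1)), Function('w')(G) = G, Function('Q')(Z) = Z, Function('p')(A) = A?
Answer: 376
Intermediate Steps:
Function('H')(f) = Mul(Pow(Add(3, f), -1), Add(-1, f)) (Function('H')(f) = Mul(Add(f, -1), Pow(Add(f, 3), -1)) = Mul(Add(-1, f), Pow(Add(3, f), -1)) = Mul(Pow(Add(3, f), -1), Add(-1, f)))
Add(Function('K')(Function('Q')(Function('p')(0)), Function('H')(3)), W) = Add(0, 376) = 376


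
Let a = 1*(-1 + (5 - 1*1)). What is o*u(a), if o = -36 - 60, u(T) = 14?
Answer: -1344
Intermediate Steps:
a = 3 (a = 1*(-1 + (5 - 1)) = 1*(-1 + 4) = 1*3 = 3)
o = -96
o*u(a) = -96*14 = -1344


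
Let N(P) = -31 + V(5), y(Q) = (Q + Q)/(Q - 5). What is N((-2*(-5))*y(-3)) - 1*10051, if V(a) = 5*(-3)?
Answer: -10097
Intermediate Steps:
V(a) = -15
y(Q) = 2*Q/(-5 + Q) (y(Q) = (2*Q)/(-5 + Q) = 2*Q/(-5 + Q))
N(P) = -46 (N(P) = -31 - 15 = -46)
N((-2*(-5))*y(-3)) - 1*10051 = -46 - 1*10051 = -46 - 10051 = -10097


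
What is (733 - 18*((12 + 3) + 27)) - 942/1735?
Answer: -40847/1735 ≈ -23.543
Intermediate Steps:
(733 - 18*((12 + 3) + 27)) - 942/1735 = (733 - 18*(15 + 27)) - 942*1/1735 = (733 - 18*42) - 942/1735 = (733 - 756) - 942/1735 = -23 - 942/1735 = -40847/1735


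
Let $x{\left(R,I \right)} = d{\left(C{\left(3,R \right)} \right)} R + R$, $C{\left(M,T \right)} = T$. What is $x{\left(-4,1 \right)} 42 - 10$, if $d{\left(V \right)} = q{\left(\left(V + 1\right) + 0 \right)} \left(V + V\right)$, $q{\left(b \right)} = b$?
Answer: $-4210$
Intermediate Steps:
$d{\left(V \right)} = 2 V \left(1 + V\right)$ ($d{\left(V \right)} = \left(\left(V + 1\right) + 0\right) \left(V + V\right) = \left(\left(1 + V\right) + 0\right) 2 V = \left(1 + V\right) 2 V = 2 V \left(1 + V\right)$)
$x{\left(R,I \right)} = R + 2 R^{2} \left(1 + R\right)$ ($x{\left(R,I \right)} = 2 R \left(1 + R\right) R + R = 2 R^{2} \left(1 + R\right) + R = R + 2 R^{2} \left(1 + R\right)$)
$x{\left(-4,1 \right)} 42 - 10 = - 4 \left(1 + 2 \left(-4\right) \left(1 - 4\right)\right) 42 - 10 = - 4 \left(1 + 2 \left(-4\right) \left(-3\right)\right) 42 - 10 = - 4 \left(1 + 24\right) 42 - 10 = \left(-4\right) 25 \cdot 42 - 10 = \left(-100\right) 42 - 10 = -4200 - 10 = -4210$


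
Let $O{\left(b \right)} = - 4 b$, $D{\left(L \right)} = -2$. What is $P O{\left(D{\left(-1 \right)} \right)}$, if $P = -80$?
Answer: $-640$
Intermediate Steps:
$P O{\left(D{\left(-1 \right)} \right)} = - 80 \left(\left(-4\right) \left(-2\right)\right) = \left(-80\right) 8 = -640$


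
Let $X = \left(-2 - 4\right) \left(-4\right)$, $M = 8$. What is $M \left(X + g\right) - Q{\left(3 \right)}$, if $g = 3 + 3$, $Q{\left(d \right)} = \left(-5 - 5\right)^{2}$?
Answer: $140$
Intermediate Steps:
$X = 24$ ($X = \left(-6\right) \left(-4\right) = 24$)
$Q{\left(d \right)} = 100$ ($Q{\left(d \right)} = \left(-10\right)^{2} = 100$)
$g = 6$
$M \left(X + g\right) - Q{\left(3 \right)} = 8 \left(24 + 6\right) - 100 = 8 \cdot 30 - 100 = 240 - 100 = 140$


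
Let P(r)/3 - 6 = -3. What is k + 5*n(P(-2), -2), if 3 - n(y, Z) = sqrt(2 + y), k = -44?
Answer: -29 - 5*sqrt(11) ≈ -45.583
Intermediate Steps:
P(r) = 9 (P(r) = 18 + 3*(-3) = 18 - 9 = 9)
n(y, Z) = 3 - sqrt(2 + y)
k + 5*n(P(-2), -2) = -44 + 5*(3 - sqrt(2 + 9)) = -44 + 5*(3 - sqrt(11)) = -44 + (15 - 5*sqrt(11)) = -29 - 5*sqrt(11)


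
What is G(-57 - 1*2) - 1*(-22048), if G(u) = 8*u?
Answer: 21576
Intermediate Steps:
G(-57 - 1*2) - 1*(-22048) = 8*(-57 - 1*2) - 1*(-22048) = 8*(-57 - 2) + 22048 = 8*(-59) + 22048 = -472 + 22048 = 21576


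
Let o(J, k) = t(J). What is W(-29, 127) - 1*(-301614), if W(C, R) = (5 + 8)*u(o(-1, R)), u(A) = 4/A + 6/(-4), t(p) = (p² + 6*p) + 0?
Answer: 3015841/10 ≈ 3.0158e+5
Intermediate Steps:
t(p) = p² + 6*p
o(J, k) = J*(6 + J)
u(A) = -3/2 + 4/A (u(A) = 4/A + 6*(-¼) = 4/A - 3/2 = -3/2 + 4/A)
W(C, R) = -299/10 (W(C, R) = (5 + 8)*(-3/2 + 4/((-(6 - 1)))) = 13*(-3/2 + 4/((-1*5))) = 13*(-3/2 + 4/(-5)) = 13*(-3/2 + 4*(-⅕)) = 13*(-3/2 - ⅘) = 13*(-23/10) = -299/10)
W(-29, 127) - 1*(-301614) = -299/10 - 1*(-301614) = -299/10 + 301614 = 3015841/10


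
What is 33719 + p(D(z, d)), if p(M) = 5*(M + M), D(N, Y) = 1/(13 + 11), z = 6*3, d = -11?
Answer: 404633/12 ≈ 33719.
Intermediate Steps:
z = 18
D(N, Y) = 1/24
p(M) = 10*M (p(M) = 5*(2*M) = 10*M)
33719 + p(D(z, d)) = 33719 + 10*(1/24) = 33719 + 5/12 = 404633/12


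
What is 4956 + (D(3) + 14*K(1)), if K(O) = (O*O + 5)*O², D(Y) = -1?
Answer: 5039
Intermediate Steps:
K(O) = O²*(5 + O²) (K(O) = (O² + 5)*O² = (5 + O²)*O² = O²*(5 + O²))
4956 + (D(3) + 14*K(1)) = 4956 + (-1 + 14*(1²*(5 + 1²))) = 4956 + (-1 + 14*(1*(5 + 1))) = 4956 + (-1 + 14*(1*6)) = 4956 + (-1 + 14*6) = 4956 + (-1 + 84) = 4956 + 83 = 5039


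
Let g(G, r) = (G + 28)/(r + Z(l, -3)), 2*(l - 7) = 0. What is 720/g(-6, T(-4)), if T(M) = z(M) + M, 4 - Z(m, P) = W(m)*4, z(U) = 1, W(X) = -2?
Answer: 3240/11 ≈ 294.55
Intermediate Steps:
l = 7 (l = 7 + (½)*0 = 7 + 0 = 7)
Z(m, P) = 12 (Z(m, P) = 4 - (-2)*4 = 4 - 1*(-8) = 4 + 8 = 12)
T(M) = 1 + M
g(G, r) = (28 + G)/(12 + r) (g(G, r) = (G + 28)/(r + 12) = (28 + G)/(12 + r))
720/g(-6, T(-4)) = 720/(((28 - 6)/(12 + (1 - 4)))) = 720/((22/(12 - 3))) = 720/((22/9)) = 720/(((⅑)*22)) = 720/(22/9) = 720*(9/22) = 3240/11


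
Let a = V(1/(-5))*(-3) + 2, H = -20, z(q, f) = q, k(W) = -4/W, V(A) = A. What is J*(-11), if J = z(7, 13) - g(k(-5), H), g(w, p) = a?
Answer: -242/5 ≈ -48.400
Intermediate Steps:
a = 13/5 (a = -3/(-5) + 2 = -⅕*(-3) + 2 = ⅗ + 2 = 13/5 ≈ 2.6000)
g(w, p) = 13/5
J = 22/5 (J = 7 - 1*13/5 = 7 - 13/5 = 22/5 ≈ 4.4000)
J*(-11) = (22/5)*(-11) = -242/5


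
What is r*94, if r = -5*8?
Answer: -3760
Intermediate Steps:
r = -40
r*94 = -40*94 = -3760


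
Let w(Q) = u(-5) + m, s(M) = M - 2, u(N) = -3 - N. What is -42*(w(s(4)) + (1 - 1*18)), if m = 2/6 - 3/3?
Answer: 658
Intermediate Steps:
m = -2/3 (m = 2*(1/6) - 3*1/3 = 1/3 - 1 = -2/3 ≈ -0.66667)
s(M) = -2 + M
w(Q) = 4/3 (w(Q) = (-3 - 1*(-5)) - 2/3 = (-3 + 5) - 2/3 = 2 - 2/3 = 4/3)
-42*(w(s(4)) + (1 - 1*18)) = -42*(4/3 + (1 - 1*18)) = -42*(4/3 + (1 - 18)) = -42*(4/3 - 17) = -42*(-47/3) = 658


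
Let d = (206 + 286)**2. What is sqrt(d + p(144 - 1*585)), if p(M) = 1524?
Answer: 2*sqrt(60897) ≈ 493.55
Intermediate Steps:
d = 242064 (d = 492**2 = 242064)
sqrt(d + p(144 - 1*585)) = sqrt(242064 + 1524) = sqrt(243588) = 2*sqrt(60897)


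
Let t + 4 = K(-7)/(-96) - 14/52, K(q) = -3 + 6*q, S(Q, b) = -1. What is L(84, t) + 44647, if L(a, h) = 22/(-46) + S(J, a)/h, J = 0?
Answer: 1623491038/36363 ≈ 44647.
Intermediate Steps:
t = -1581/416 (t = -4 + ((-3 + 6*(-7))/(-96) - 14/52) = -4 + ((-3 - 42)*(-1/96) - 14*1/52) = -4 + (-45*(-1/96) - 7/26) = -4 + (15/32 - 7/26) = -4 + 83/416 = -1581/416 ≈ -3.8005)
L(a, h) = -11/23 - 1/h (L(a, h) = 22/(-46) - 1/h = 22*(-1/46) - 1/h = -11/23 - 1/h)
L(84, t) + 44647 = (-11/23 - 1/(-1581/416)) + 44647 = (-11/23 - 1*(-416/1581)) + 44647 = (-11/23 + 416/1581) + 44647 = -7823/36363 + 44647 = 1623491038/36363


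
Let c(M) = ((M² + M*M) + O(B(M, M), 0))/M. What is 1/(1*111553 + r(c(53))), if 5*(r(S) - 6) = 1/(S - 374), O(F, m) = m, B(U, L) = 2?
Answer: 1340/149489059 ≈ 8.9639e-6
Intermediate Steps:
c(M) = 2*M (c(M) = ((M² + M*M) + 0)/M = ((M² + M²) + 0)/M = (2*M² + 0)/M = (2*M²)/M = 2*M)
r(S) = 6 + 1/(5*(-374 + S)) (r(S) = 6 + 1/(5*(S - 374)) = 6 + 1/(5*(-374 + S)))
1/(1*111553 + r(c(53))) = 1/(1*111553 + (-11219 + 30*(2*53))/(5*(-374 + 2*53))) = 1/(111553 + (-11219 + 30*106)/(5*(-374 + 106))) = 1/(111553 + (⅕)*(-11219 + 3180)/(-268)) = 1/(111553 + (⅕)*(-1/268)*(-8039)) = 1/(111553 + 8039/1340) = 1/(149489059/1340) = 1340/149489059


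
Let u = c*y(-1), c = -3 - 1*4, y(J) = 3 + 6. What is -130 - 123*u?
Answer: 7619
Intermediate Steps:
y(J) = 9
c = -7 (c = -3 - 4 = -7)
u = -63 (u = -7*9 = -63)
-130 - 123*u = -130 - 123*(-63) = -130 + 7749 = 7619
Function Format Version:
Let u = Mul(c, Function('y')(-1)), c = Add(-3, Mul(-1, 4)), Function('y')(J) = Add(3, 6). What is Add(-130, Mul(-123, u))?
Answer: 7619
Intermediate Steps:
Function('y')(J) = 9
c = -7 (c = Add(-3, -4) = -7)
u = -63 (u = Mul(-7, 9) = -63)
Add(-130, Mul(-123, u)) = Add(-130, Mul(-123, -63)) = Add(-130, 7749) = 7619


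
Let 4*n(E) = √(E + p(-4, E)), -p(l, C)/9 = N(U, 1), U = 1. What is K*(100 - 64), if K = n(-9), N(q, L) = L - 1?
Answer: 27*I ≈ 27.0*I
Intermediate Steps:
N(q, L) = -1 + L
p(l, C) = 0 (p(l, C) = -9*(-1 + 1) = -9*0 = 0)
n(E) = √E/4 (n(E) = √(E + 0)/4 = √E/4)
K = 3*I/4 (K = √(-9)/4 = (3*I)/4 = 3*I/4 ≈ 0.75*I)
K*(100 - 64) = (3*I/4)*(100 - 64) = (3*I/4)*36 = 27*I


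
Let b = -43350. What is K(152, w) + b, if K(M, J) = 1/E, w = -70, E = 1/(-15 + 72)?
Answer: -43293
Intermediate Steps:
E = 1/57 ≈ 0.017544
K(M, J) = 57 (K(M, J) = 1/(1/57) = 57)
K(152, w) + b = 57 - 43350 = -43293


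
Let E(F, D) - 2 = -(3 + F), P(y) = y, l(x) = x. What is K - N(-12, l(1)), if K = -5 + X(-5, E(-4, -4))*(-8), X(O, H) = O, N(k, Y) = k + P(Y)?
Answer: 46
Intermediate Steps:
E(F, D) = -1 - F (E(F, D) = 2 - (3 + F) = 2 + (-3 - F) = -1 - F)
N(k, Y) = Y + k (N(k, Y) = k + Y = Y + k)
K = 35 (K = -5 - 5*(-8) = -5 + 40 = 35)
K - N(-12, l(1)) = 35 - (1 - 12) = 35 - 1*(-11) = 35 + 11 = 46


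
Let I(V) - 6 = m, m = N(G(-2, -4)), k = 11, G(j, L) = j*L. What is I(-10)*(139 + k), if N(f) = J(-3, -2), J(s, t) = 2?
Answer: 1200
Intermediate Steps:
G(j, L) = L*j
N(f) = 2
m = 2
I(V) = 8 (I(V) = 6 + 2 = 8)
I(-10)*(139 + k) = 8*(139 + 11) = 8*150 = 1200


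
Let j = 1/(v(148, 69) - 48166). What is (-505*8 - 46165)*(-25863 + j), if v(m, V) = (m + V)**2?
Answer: 466144254220/359 ≈ 1.2985e+9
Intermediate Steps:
v(m, V) = (V + m)**2
j = -1/1077 (j = 1/((69 + 148)**2 - 48166) = 1/(217**2 - 48166) = 1/(47089 - 48166) = 1/(-1077) = -1/1077 ≈ -0.00092851)
(-505*8 - 46165)*(-25863 + j) = (-505*8 - 46165)*(-25863 - 1/1077) = (-4040 - 46165)*(-27854452/1077) = -50205*(-27854452/1077) = 466144254220/359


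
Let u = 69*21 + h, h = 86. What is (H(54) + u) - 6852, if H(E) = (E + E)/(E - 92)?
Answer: -101077/19 ≈ -5319.8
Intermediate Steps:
H(E) = 2*E/(-92 + E) (H(E) = (2*E)/(-92 + E) = 2*E/(-92 + E))
u = 1535 (u = 69*21 + 86 = 1449 + 86 = 1535)
(H(54) + u) - 6852 = (2*54/(-92 + 54) + 1535) - 6852 = (2*54/(-38) + 1535) - 6852 = (2*54*(-1/38) + 1535) - 6852 = (-54/19 + 1535) - 6852 = 29111/19 - 6852 = -101077/19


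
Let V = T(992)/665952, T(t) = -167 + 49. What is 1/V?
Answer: -332976/59 ≈ -5643.7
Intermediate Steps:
T(t) = -118
V = -59/332976 (V = -118/665952 = -118*1/665952 = -59/332976 ≈ -0.00017719)
1/V = 1/(-59/332976) = -332976/59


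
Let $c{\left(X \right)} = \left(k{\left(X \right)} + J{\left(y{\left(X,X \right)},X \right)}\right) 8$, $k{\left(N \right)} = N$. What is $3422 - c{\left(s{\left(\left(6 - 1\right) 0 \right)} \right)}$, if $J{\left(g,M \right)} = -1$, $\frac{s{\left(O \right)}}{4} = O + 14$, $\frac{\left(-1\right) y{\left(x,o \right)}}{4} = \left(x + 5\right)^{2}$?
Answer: $2982$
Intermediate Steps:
$y{\left(x,o \right)} = - 4 \left(5 + x\right)^{2}$ ($y{\left(x,o \right)} = - 4 \left(x + 5\right)^{2} = - 4 \left(5 + x\right)^{2}$)
$s{\left(O \right)} = 56 + 4 O$ ($s{\left(O \right)} = 4 \left(O + 14\right) = 4 \left(14 + O\right) = 56 + 4 O$)
$c{\left(X \right)} = -8 + 8 X$ ($c{\left(X \right)} = \left(X - 1\right) 8 = \left(-1 + X\right) 8 = -8 + 8 X$)
$3422 - c{\left(s{\left(\left(6 - 1\right) 0 \right)} \right)} = 3422 - \left(-8 + 8 \left(56 + 4 \left(6 - 1\right) 0\right)\right) = 3422 - \left(-8 + 8 \left(56 + 4 \cdot 5 \cdot 0\right)\right) = 3422 - \left(-8 + 8 \left(56 + 4 \cdot 0\right)\right) = 3422 - \left(-8 + 8 \left(56 + 0\right)\right) = 3422 - \left(-8 + 8 \cdot 56\right) = 3422 - \left(-8 + 448\right) = 3422 - 440 = 2982$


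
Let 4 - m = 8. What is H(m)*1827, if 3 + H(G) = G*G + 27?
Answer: 73080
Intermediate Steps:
m = -4 (m = 4 - 1*8 = 4 - 8 = -4)
H(G) = 24 + G**2 (H(G) = -3 + (G*G + 27) = -3 + (G**2 + 27) = -3 + (27 + G**2) = 24 + G**2)
H(m)*1827 = (24 + (-4)**2)*1827 = (24 + 16)*1827 = 40*1827 = 73080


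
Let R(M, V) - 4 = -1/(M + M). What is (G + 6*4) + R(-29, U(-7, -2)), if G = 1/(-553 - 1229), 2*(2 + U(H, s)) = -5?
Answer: 723923/25839 ≈ 28.017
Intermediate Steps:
U(H, s) = -9/2 (U(H, s) = -2 + (1/2)*(-5) = -2 - 5/2 = -9/2)
R(M, V) = 4 - 1/(2*M) (R(M, V) = 4 - 1/(M + M) = 4 - 1/(2*M))
G = -1/1782 (G = 1/(-1782) = -1/1782 ≈ -0.00056117)
(G + 6*4) + R(-29, U(-7, -2)) = (-1/1782 + 6*4) + (4 - 1/2/(-29)) = (-1/1782 + 24) + (4 - 1/2*(-1/29)) = 42767/1782 + (4 + 1/58) = 42767/1782 + 233/58 = 723923/25839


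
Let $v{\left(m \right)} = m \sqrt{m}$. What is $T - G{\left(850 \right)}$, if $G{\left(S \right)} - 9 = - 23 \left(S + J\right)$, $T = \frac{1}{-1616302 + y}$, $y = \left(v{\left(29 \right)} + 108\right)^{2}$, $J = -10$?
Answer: $\frac{48201202407684838}{2496049008817} - \frac{6264 \sqrt{29}}{2496049008817} \approx 19311.0$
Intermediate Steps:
$v{\left(m \right)} = m^{\frac{3}{2}}$
$y = \left(108 + 29 \sqrt{29}\right)^{2}$ ($y = \left(29^{\frac{3}{2}} + 108\right)^{2} = \left(29 \sqrt{29} + 108\right)^{2} = \left(108 + 29 \sqrt{29}\right)^{2} \approx 69786.0$)
$T = \frac{1}{-1580249 + 6264 \sqrt{29}}$ ($T = \frac{1}{-1616302 + \left(36053 + 6264 \sqrt{29}\right)} = \frac{1}{-1580249 + 6264 \sqrt{29}} \approx -6.4661 \cdot 10^{-7}$)
$G{\left(S \right)} = 239 - 23 S$ ($G{\left(S \right)} = 9 - 23 \left(S - 10\right) = 9 - 23 \left(-10 + S\right) = 9 - \left(-230 + 23 S\right) = 239 - 23 S$)
$T - G{\left(850 \right)} = \left(- \frac{1580249}{2496049008817} - \frac{6264 \sqrt{29}}{2496049008817}\right) - \left(239 - 19550\right) = \left(- \frac{1580249}{2496049008817} - \frac{6264 \sqrt{29}}{2496049008817}\right) - -19311 = \left(- \frac{1580249}{2496049008817} - \frac{6264 \sqrt{29}}{2496049008817}\right) + 19311 = \frac{48201202407684838}{2496049008817} - \frac{6264 \sqrt{29}}{2496049008817}$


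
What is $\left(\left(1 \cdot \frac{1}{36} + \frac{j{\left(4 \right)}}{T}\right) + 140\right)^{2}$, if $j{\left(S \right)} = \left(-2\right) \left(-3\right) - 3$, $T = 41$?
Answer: $\frac{42761690521}{2178576} \approx 19628.0$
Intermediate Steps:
$j{\left(S \right)} = 3$ ($j{\left(S \right)} = 6 - 3 = 3$)
$\left(\left(1 \cdot \frac{1}{36} + \frac{j{\left(4 \right)}}{T}\right) + 140\right)^{2} = \left(\left(1 \cdot \frac{1}{36} + \frac{3}{41}\right) + 140\right)^{2} = \left(\left(1 \cdot \frac{1}{36} + 3 \cdot \frac{1}{41}\right) + 140\right)^{2} = \left(\left(\frac{1}{36} + \frac{3}{41}\right) + 140\right)^{2} = \left(\frac{149}{1476} + 140\right)^{2} = \left(\frac{206789}{1476}\right)^{2} = \frac{42761690521}{2178576}$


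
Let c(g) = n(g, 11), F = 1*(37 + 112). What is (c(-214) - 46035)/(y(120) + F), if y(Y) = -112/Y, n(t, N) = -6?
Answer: -690615/2221 ≈ -310.95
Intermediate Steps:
F = 149 (F = 1*149 = 149)
c(g) = -6
(c(-214) - 46035)/(y(120) + F) = (-6 - 46035)/(-112/120 + 149) = -46041/(-112*1/120 + 149) = -46041/(-14/15 + 149) = -46041/2221/15 = -46041*15/2221 = -690615/2221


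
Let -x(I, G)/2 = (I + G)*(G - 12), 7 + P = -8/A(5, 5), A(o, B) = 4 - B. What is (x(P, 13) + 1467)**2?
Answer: 2070721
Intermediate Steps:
P = 1 (P = -7 - 8/(4 - 1*5) = -7 - 8/(4 - 5) = -7 - 8/(-1) = -7 - 8*(-1) = -7 + 8 = 1)
x(I, G) = -2*(-12 + G)*(G + I) (x(I, G) = -2*(I + G)*(G - 12) = -2*(G + I)*(-12 + G) = -2*(-12 + G)*(G + I))
(x(P, 13) + 1467)**2 = ((-2*13**2 + 24*13 + 24*1 - 2*13*1) + 1467)**2 = ((-2*169 + 312 + 24 - 26) + 1467)**2 = ((-338 + 312 + 24 - 26) + 1467)**2 = (-28 + 1467)**2 = 1439**2 = 2070721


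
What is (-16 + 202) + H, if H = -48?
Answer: 138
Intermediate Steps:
(-16 + 202) + H = (-16 + 202) - 48 = 186 - 48 = 138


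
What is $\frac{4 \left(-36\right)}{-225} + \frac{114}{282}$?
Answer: $\frac{1227}{1175} \approx 1.0443$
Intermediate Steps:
$\frac{4 \left(-36\right)}{-225} + \frac{114}{282} = \left(-144\right) \left(- \frac{1}{225}\right) + 114 \cdot \frac{1}{282} = \frac{16}{25} + \frac{19}{47} = \frac{1227}{1175}$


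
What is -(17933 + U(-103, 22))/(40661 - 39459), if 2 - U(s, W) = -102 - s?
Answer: -8967/601 ≈ -14.920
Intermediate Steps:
U(s, W) = 104 + s (U(s, W) = 2 - (-102 - s) = 2 + (102 + s) = 104 + s)
-(17933 + U(-103, 22))/(40661 - 39459) = -(17933 + (104 - 103))/(40661 - 39459) = -(17933 + 1)/1202 = -17934/1202 = -1*8967/601 = -8967/601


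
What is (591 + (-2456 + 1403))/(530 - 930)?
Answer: 231/200 ≈ 1.1550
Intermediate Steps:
(591 + (-2456 + 1403))/(530 - 930) = (591 - 1053)/(-400) = -462*(-1/400) = 231/200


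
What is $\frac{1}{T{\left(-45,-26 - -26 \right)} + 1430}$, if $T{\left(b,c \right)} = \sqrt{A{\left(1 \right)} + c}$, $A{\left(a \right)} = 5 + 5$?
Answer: $\frac{143}{204489} - \frac{\sqrt{10}}{2044890} \approx 0.00069776$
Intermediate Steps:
$A{\left(a \right)} = 10$
$T{\left(b,c \right)} = \sqrt{10 + c}$
$\frac{1}{T{\left(-45,-26 - -26 \right)} + 1430} = \frac{1}{\sqrt{10 - 0} + 1430} = \frac{1}{\sqrt{10 + \left(-26 + 26\right)} + 1430} = \frac{1}{\sqrt{10 + 0} + 1430} = \frac{1}{\sqrt{10} + 1430} = \frac{1}{1430 + \sqrt{10}}$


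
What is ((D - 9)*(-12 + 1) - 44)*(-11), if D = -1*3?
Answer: -968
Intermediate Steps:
D = -3
((D - 9)*(-12 + 1) - 44)*(-11) = ((-3 - 9)*(-12 + 1) - 44)*(-11) = (-12*(-11) - 44)*(-11) = (132 - 44)*(-11) = 88*(-11) = -968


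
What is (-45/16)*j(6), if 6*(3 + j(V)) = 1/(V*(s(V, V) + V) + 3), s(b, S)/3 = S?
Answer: 13225/1568 ≈ 8.4343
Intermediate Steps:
s(b, S) = 3*S
j(V) = -3 + 1/(6*(3 + 4*V**2)) (j(V) = -3 + 1/(6*(V*(3*V + V) + 3)) = -3 + 1/(6*(V*(4*V) + 3)) = -3 + 1/(6*(4*V**2 + 3)) = -3 + 1/(6*(3 + 4*V**2)))
(-45/16)*j(6) = (-45/16)*((-53 - 72*6**2)/(6*(3 + 4*6**2))) = (-45*1/16)*((-53 - 72*36)/(6*(3 + 4*36))) = -15*(-53 - 2592)/(32*(3 + 144)) = -15*(-2645)/(32*147) = -45/16*(-2645/882) = 13225/1568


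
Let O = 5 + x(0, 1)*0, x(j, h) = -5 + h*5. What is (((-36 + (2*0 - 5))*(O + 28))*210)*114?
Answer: -32390820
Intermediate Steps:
x(j, h) = -5 + 5*h
O = 5 (O = 5 + (-5 + 5*1)*0 = 5 + (-5 + 5)*0 = 5 + 0*0 = 5 + 0 = 5)
(((-36 + (2*0 - 5))*(O + 28))*210)*114 = (((-36 + (2*0 - 5))*(5 + 28))*210)*114 = (((-36 + (0 - 5))*33)*210)*114 = (((-36 - 5)*33)*210)*114 = (-41*33*210)*114 = -1353*210*114 = -284130*114 = -32390820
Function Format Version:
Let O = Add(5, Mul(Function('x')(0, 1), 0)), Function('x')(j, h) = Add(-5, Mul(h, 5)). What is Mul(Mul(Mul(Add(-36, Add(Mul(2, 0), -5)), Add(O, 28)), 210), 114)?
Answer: -32390820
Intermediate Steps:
Function('x')(j, h) = Add(-5, Mul(5, h))
O = 5 (O = Add(5, Mul(Add(-5, Mul(5, 1)), 0)) = Add(5, Mul(Add(-5, 5), 0)) = Add(5, Mul(0, 0)) = Add(5, 0) = 5)
Mul(Mul(Mul(Add(-36, Add(Mul(2, 0), -5)), Add(O, 28)), 210), 114) = Mul(Mul(Mul(Add(-36, Add(Mul(2, 0), -5)), Add(5, 28)), 210), 114) = Mul(Mul(Mul(Add(-36, Add(0, -5)), 33), 210), 114) = Mul(Mul(Mul(Add(-36, -5), 33), 210), 114) = Mul(Mul(Mul(-41, 33), 210), 114) = Mul(Mul(-1353, 210), 114) = Mul(-284130, 114) = -32390820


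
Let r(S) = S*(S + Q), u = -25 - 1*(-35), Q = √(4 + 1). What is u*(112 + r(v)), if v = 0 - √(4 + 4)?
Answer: 1200 - 20*√10 ≈ 1136.8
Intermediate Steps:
Q = √5 ≈ 2.2361
v = -2*√2 (v = 0 - √8 = 0 - 2*√2 = -2*√2 ≈ -2.8284)
u = 10 (u = -25 + 35 = 10)
r(S) = S*(S + √5)
u*(112 + r(v)) = 10*(112 + (-2*√2)*(-2*√2 + √5)) = 10*(112 + (-2*√2)*(√5 - 2*√2)) = 10*(112 - 2*√2*(√5 - 2*√2)) = 1120 - 20*√2*(√5 - 2*√2)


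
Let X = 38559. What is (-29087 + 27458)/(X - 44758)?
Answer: 1629/6199 ≈ 0.26278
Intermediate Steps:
(-29087 + 27458)/(X - 44758) = (-29087 + 27458)/(38559 - 44758) = -1629/(-6199) = -1629*(-1/6199) = 1629/6199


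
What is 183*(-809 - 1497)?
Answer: -421998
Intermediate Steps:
183*(-809 - 1497) = 183*(-2306) = -421998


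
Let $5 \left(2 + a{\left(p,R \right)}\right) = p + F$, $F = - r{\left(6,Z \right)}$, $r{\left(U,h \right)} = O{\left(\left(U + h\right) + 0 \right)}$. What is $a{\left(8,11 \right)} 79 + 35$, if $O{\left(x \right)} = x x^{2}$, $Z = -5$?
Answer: $- \frac{62}{5} \approx -12.4$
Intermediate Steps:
$O{\left(x \right)} = x^{3}$
$r{\left(U,h \right)} = \left(U + h\right)^{3}$ ($r{\left(U,h \right)} = \left(\left(U + h\right) + 0\right)^{3} = \left(U + h\right)^{3}$)
$F = -1$ ($F = - \left(6 - 5\right)^{3} = - 1^{3} = \left(-1\right) 1 = -1$)
$a{\left(p,R \right)} = - \frac{11}{5} + \frac{p}{5}$ ($a{\left(p,R \right)} = -2 + \frac{p - 1}{5} = -2 + \frac{-1 + p}{5} = -2 + \left(- \frac{1}{5} + \frac{p}{5}\right) = - \frac{11}{5} + \frac{p}{5}$)
$a{\left(8,11 \right)} 79 + 35 = \left(- \frac{11}{5} + \frac{1}{5} \cdot 8\right) 79 + 35 = \left(- \frac{11}{5} + \frac{8}{5}\right) 79 + 35 = \left(- \frac{3}{5}\right) 79 + 35 = - \frac{237}{5} + 35 = - \frac{62}{5}$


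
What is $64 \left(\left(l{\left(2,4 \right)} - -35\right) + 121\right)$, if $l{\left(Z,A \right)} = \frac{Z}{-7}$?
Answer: $\frac{69760}{7} \approx 9965.7$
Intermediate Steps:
$l{\left(Z,A \right)} = - \frac{Z}{7}$ ($l{\left(Z,A \right)} = Z \left(- \frac{1}{7}\right) = - \frac{Z}{7}$)
$64 \left(\left(l{\left(2,4 \right)} - -35\right) + 121\right) = 64 \left(\left(\left(- \frac{1}{7}\right) 2 - -35\right) + 121\right) = 64 \left(\left(- \frac{2}{7} + 35\right) + 121\right) = 64 \left(\frac{243}{7} + 121\right) = 64 \cdot \frac{1090}{7} = \frac{69760}{7}$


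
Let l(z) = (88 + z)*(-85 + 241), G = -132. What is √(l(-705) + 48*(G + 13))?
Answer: 2*I*√25491 ≈ 319.32*I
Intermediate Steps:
l(z) = 13728 + 156*z (l(z) = (88 + z)*156 = 13728 + 156*z)
√(l(-705) + 48*(G + 13)) = √((13728 + 156*(-705)) + 48*(-132 + 13)) = √((13728 - 109980) + 48*(-119)) = √(-96252 - 5712) = √(-101964) = 2*I*√25491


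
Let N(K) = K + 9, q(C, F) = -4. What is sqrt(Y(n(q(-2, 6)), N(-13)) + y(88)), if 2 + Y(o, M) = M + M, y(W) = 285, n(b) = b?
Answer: 5*sqrt(11) ≈ 16.583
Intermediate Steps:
N(K) = 9 + K
Y(o, M) = -2 + 2*M (Y(o, M) = -2 + (M + M) = -2 + 2*M)
sqrt(Y(n(q(-2, 6)), N(-13)) + y(88)) = sqrt((-2 + 2*(9 - 13)) + 285) = sqrt((-2 + 2*(-4)) + 285) = sqrt((-2 - 8) + 285) = sqrt(-10 + 285) = sqrt(275) = 5*sqrt(11)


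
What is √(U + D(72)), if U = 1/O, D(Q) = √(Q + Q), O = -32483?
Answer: 7*√258402265/32483 ≈ 3.4641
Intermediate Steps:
D(Q) = √2*√Q (D(Q) = √(2*Q) = √2*√Q)
U = -1/32483 (U = 1/(-32483) = -1/32483 ≈ -3.0785e-5)
√(U + D(72)) = √(-1/32483 + √2*√72) = √(-1/32483 + √2*(6*√2)) = √(-1/32483 + 12) = √(389795/32483) = 7*√258402265/32483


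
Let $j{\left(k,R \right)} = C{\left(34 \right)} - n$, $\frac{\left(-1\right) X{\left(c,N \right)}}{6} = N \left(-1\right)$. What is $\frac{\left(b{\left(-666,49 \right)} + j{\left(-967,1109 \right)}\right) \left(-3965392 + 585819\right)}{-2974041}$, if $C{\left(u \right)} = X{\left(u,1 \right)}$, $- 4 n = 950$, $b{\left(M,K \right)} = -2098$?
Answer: $- \frac{12534836257}{5948082} \approx -2107.4$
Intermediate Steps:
$n = - \frac{475}{2}$ ($n = \left(- \frac{1}{4}\right) 950 = - \frac{475}{2} \approx -237.5$)
$X{\left(c,N \right)} = 6 N$ ($X{\left(c,N \right)} = - 6 N \left(-1\right) = - 6 \left(- N\right) = 6 N$)
$C{\left(u \right)} = 6$ ($C{\left(u \right)} = 6 \cdot 1 = 6$)
$j{\left(k,R \right)} = \frac{487}{2}$ ($j{\left(k,R \right)} = 6 - - \frac{475}{2} = 6 + \frac{475}{2} = \frac{487}{2}$)
$\frac{\left(b{\left(-666,49 \right)} + j{\left(-967,1109 \right)}\right) \left(-3965392 + 585819\right)}{-2974041} = \frac{\left(-2098 + \frac{487}{2}\right) \left(-3965392 + 585819\right)}{-2974041} = \left(- \frac{3709}{2}\right) \left(-3379573\right) \left(- \frac{1}{2974041}\right) = \frac{12534836257}{2} \left(- \frac{1}{2974041}\right) = - \frac{12534836257}{5948082}$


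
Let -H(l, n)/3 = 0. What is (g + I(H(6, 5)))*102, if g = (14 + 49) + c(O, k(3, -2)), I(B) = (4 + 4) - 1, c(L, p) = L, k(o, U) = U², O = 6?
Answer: 7752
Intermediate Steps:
H(l, n) = 0 (H(l, n) = -3*0 = 0)
I(B) = 7 (I(B) = 8 - 1 = 7)
g = 69 (g = (14 + 49) + 6 = 63 + 6 = 69)
(g + I(H(6, 5)))*102 = (69 + 7)*102 = 76*102 = 7752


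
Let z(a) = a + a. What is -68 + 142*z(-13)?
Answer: -3760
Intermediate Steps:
z(a) = 2*a
-68 + 142*z(-13) = -68 + 142*(2*(-13)) = -68 + 142*(-26) = -68 - 3692 = -3760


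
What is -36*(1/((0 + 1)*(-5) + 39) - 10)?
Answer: 6102/17 ≈ 358.94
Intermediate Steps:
-36*(1/((0 + 1)*(-5) + 39) - 10) = -36*(1/(1*(-5) + 39) - 10) = -36*(1/(-5 + 39) - 10) = -36*(1/34 - 10) = -36*(-339/34) = 6102/17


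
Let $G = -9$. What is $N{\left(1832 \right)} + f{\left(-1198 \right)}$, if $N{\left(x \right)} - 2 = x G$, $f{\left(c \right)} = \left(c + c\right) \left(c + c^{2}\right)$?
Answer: $-3435894862$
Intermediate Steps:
$f{\left(c \right)} = 2 c \left(c + c^{2}\right)$
$N{\left(x \right)} = 2 - 9 x$ ($N{\left(x \right)} = 2 + x \left(-9\right) = 2 - 9 x$)
$N{\left(1832 \right)} + f{\left(-1198 \right)} = \left(2 - 16488\right) + 2 \left(-1198\right)^{2} \left(1 - 1198\right) = \left(2 - 16488\right) + 2 \cdot 1435204 \left(-1197\right) = -16486 - 3435878376 = -3435894862$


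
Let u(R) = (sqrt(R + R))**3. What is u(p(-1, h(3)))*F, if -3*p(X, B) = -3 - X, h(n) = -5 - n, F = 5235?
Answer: 13960*sqrt(3)/3 ≈ 8059.8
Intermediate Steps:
p(X, B) = 1 + X/3 (p(X, B) = -(-3 - X)/3 = 1 + X/3)
u(R) = 2*sqrt(2)*R**(3/2) (u(R) = (sqrt(2*R))**3 = (sqrt(2)*sqrt(R))**3 = 2*sqrt(2)*R**(3/2))
u(p(-1, h(3)))*F = (2*sqrt(2)*(1 + (1/3)*(-1))**(3/2))*5235 = (2*sqrt(2)*(1 - 1/3)**(3/2))*5235 = (2*sqrt(2)*(2/3)**(3/2))*5235 = (2*sqrt(2)*(2*sqrt(6)/9))*5235 = (8*sqrt(3)/9)*5235 = 13960*sqrt(3)/3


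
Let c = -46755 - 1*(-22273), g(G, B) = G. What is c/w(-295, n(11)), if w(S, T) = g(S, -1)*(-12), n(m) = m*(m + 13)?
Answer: -12241/1770 ≈ -6.9158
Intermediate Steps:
n(m) = m*(13 + m)
w(S, T) = -12*S (w(S, T) = S*(-12) = -12*S)
c = -24482 (c = -46755 + 22273 = -24482)
c/w(-295, n(11)) = -24482/((-12*(-295))) = -24482/3540 = -24482*1/3540 = -12241/1770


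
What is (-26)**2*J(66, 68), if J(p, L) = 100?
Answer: 67600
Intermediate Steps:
(-26)**2*J(66, 68) = (-26)**2*100 = 676*100 = 67600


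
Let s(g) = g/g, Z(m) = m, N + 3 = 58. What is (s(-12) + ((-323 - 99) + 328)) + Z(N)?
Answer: -38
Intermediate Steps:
N = 55 (N = -3 + 58 = 55)
s(g) = 1
(s(-12) + ((-323 - 99) + 328)) + Z(N) = (1 + ((-323 - 99) + 328)) + 55 = (1 + (-422 + 328)) + 55 = (1 - 94) + 55 = -93 + 55 = -38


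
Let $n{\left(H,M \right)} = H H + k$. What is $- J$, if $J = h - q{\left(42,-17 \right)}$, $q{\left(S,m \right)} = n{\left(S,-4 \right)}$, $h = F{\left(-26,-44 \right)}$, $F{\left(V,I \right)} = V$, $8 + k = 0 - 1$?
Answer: $1781$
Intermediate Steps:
$k = -9$ ($k = -8 + \left(0 - 1\right) = -8 - 1 = -9$)
$n{\left(H,M \right)} = -9 + H^{2}$ ($n{\left(H,M \right)} = H H - 9 = H^{2} - 9 = -9 + H^{2}$)
$h = -26$
$q{\left(S,m \right)} = -9 + S^{2}$
$J = -1781$ ($J = -26 - \left(-9 + 42^{2}\right) = -26 - \left(-9 + 1764\right) = -26 - 1755 = -1781$)
$- J = \left(-1\right) \left(-1781\right) = 1781$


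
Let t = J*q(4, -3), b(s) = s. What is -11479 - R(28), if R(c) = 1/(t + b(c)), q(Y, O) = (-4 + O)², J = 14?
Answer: -8196007/714 ≈ -11479.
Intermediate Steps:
t = 686 (t = 14*(-4 - 3)² = 14*(-7)² = 14*49 = 686)
R(c) = 1/(686 + c)
-11479 - R(28) = -11479 - 1/(686 + 28) = -11479 - 1/714 = -8196007/714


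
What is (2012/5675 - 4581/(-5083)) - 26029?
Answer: -750796960554/28846025 ≈ -26028.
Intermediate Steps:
(2012/5675 - 4581/(-5083)) - 26029 = (2012*(1/5675) - 4581*(-1/5083)) - 26029 = (2012/5675 + 4581/5083) - 26029 = 36224171/28846025 - 26029 = -750796960554/28846025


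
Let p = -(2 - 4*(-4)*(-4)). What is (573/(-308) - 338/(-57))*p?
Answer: 2214733/8778 ≈ 252.30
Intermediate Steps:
p = 62 (p = -(2 + 16*(-4)) = -(2 - 64) = -1*(-62) = 62)
(573/(-308) - 338/(-57))*p = (573/(-308) - 338/(-57))*62 = (573*(-1/308) - 338*(-1/57))*62 = (-573/308 + 338/57)*62 = (71443/17556)*62 = 2214733/8778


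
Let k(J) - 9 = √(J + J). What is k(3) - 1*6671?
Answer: -6662 + √6 ≈ -6659.5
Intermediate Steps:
k(J) = 9 + √2*√J (k(J) = 9 + √(J + J) = 9 + √(2*J) = 9 + √2*√J)
k(3) - 1*6671 = (9 + √2*√3) - 1*6671 = (9 + √6) - 6671 = -6662 + √6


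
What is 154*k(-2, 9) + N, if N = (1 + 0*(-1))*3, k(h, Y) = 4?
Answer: 619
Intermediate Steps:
N = 3 (N = (1 + 0)*3 = 1*3 = 3)
154*k(-2, 9) + N = 154*4 + 3 = 616 + 3 = 619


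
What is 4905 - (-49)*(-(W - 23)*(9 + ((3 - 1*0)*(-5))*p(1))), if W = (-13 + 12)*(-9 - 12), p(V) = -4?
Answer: 11667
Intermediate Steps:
W = 21 (W = -1*(-21) = 21)
4905 - (-49)*(-(W - 23)*(9 + ((3 - 1*0)*(-5))*p(1))) = 4905 - (-49)*(-(21 - 23)*(9 + ((3 - 1*0)*(-5))*(-4))) = 4905 - (-49)*(-(-2)*(9 + ((3 + 0)*(-5))*(-4))) = 4905 - (-49)*(-(-2)*(9 + (3*(-5))*(-4))) = 4905 - (-49)*(-(-2)*(9 - 15*(-4))) = 4905 - (-49)*(-(-2)*(9 + 60)) = 4905 - (-49)*(-(-2)*69) = 4905 - (-49)*(-1*(-138)) = 4905 - (-49)*138 = 4905 - 1*(-6762) = 4905 + 6762 = 11667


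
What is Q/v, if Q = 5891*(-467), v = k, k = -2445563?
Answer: 2751097/2445563 ≈ 1.1249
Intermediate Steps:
v = -2445563
Q = -2751097
Q/v = -2751097/(-2445563) = -2751097*(-1/2445563) = 2751097/2445563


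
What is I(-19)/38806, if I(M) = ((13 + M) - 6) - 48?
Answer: -30/19403 ≈ -0.0015462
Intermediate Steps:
I(M) = -41 + M (I(M) = (7 + M) - 48 = -41 + M)
I(-19)/38806 = (-41 - 19)/38806 = -60*1/38806 = -30/19403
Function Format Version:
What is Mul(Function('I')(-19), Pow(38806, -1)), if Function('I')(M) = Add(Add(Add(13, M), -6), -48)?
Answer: Rational(-30, 19403) ≈ -0.0015462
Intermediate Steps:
Function('I')(M) = Add(-41, M) (Function('I')(M) = Add(Add(7, M), -48) = Add(-41, M))
Mul(Function('I')(-19), Pow(38806, -1)) = Mul(Add(-41, -19), Pow(38806, -1)) = Mul(-60, Rational(1, 38806)) = Rational(-30, 19403)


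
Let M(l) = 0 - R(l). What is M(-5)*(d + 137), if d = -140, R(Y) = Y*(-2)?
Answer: 30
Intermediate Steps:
R(Y) = -2*Y
M(l) = 2*l (M(l) = 0 - (-2)*l = 0 + 2*l = 2*l)
M(-5)*(d + 137) = (2*(-5))*(-140 + 137) = -10*(-3) = 30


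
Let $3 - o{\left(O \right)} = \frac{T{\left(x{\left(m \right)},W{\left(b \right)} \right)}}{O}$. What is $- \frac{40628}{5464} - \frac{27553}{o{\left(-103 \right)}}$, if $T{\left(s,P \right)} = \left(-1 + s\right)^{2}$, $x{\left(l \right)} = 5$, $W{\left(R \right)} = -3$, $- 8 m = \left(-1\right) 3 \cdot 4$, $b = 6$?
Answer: $- \frac{3879953019}{443950} \approx -8739.6$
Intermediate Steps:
$m = \frac{3}{2}$ ($m = - \frac{\left(-1\right) 3 \cdot 4}{8} = - \frac{\left(-3\right) 4}{8} = \left(- \frac{1}{8}\right) \left(-12\right) = \frac{3}{2} \approx 1.5$)
$o{\left(O \right)} = 3 - \frac{16}{O}$ ($o{\left(O \right)} = 3 - \frac{\left(-1 + 5\right)^{2}}{O} = 3 - \frac{4^{2}}{O} = 3 - \frac{16}{O}$)
$- \frac{40628}{5464} - \frac{27553}{o{\left(-103 \right)}} = - \frac{40628}{5464} - \frac{27553}{3 - \frac{16}{-103}} = \left(-40628\right) \frac{1}{5464} - \frac{27553}{3 - - \frac{16}{103}} = - \frac{10157}{1366} - \frac{27553}{3 + \frac{16}{103}} = - \frac{10157}{1366} - \frac{27553}{\frac{325}{103}} = - \frac{10157}{1366} - \frac{2837959}{325} = - \frac{3879953019}{443950}$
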